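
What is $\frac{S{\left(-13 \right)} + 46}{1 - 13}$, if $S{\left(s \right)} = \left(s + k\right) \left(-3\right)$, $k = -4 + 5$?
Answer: $- \frac{41}{6} \approx -6.8333$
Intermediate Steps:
$k = 1$
$S{\left(s \right)} = -3 - 3 s$ ($S{\left(s \right)} = \left(s + 1\right) \left(-3\right) = \left(1 + s\right) \left(-3\right) = -3 - 3 s$)
$\frac{S{\left(-13 \right)} + 46}{1 - 13} = \frac{\left(-3 - -39\right) + 46}{1 - 13} = \frac{\left(-3 + 39\right) + 46}{-12} = \left(36 + 46\right) \left(- \frac{1}{12}\right) = 82 \left(- \frac{1}{12}\right) = - \frac{41}{6}$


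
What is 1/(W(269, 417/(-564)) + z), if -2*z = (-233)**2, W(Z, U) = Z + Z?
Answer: -2/53213 ≈ -3.7585e-5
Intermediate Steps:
W(Z, U) = 2*Z
z = -54289/2 (z = -1/2*(-233)**2 = -1/2*54289 = -54289/2 ≈ -27145.)
1/(W(269, 417/(-564)) + z) = 1/(2*269 - 54289/2) = 1/(538 - 54289/2) = 1/(-53213/2) = -2/53213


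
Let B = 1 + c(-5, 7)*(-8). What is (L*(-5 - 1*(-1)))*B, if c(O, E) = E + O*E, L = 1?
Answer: -900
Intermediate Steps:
c(O, E) = E + E*O
B = 225 (B = 1 + (7*(1 - 5))*(-8) = 1 + (7*(-4))*(-8) = 1 - 28*(-8) = 1 + 224 = 225)
(L*(-5 - 1*(-1)))*B = (1*(-5 - 1*(-1)))*225 = (1*(-5 + 1))*225 = (1*(-4))*225 = -4*225 = -900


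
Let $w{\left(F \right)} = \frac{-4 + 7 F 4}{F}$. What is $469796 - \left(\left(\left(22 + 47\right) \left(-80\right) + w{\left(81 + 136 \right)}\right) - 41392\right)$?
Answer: $\frac{112119564}{217} \approx 5.1668 \cdot 10^{5}$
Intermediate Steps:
$w{\left(F \right)} = \frac{-4 + 28 F}{F}$ ($w{\left(F \right)} = \frac{-4 + 7 \cdot 4 F}{F} = \frac{-4 + 28 F}{F}$)
$469796 - \left(\left(\left(22 + 47\right) \left(-80\right) + w{\left(81 + 136 \right)}\right) - 41392\right) = 469796 - \left(\left(\left(22 + 47\right) \left(-80\right) + \left(28 - \frac{4}{81 + 136}\right)\right) - 41392\right) = 469796 - \left(\left(69 \left(-80\right) + \left(28 - \frac{4}{217}\right)\right) - 41392\right) = 469796 - \left(\left(-5520 + \left(28 - \frac{4}{217}\right)\right) - 41392\right) = 469796 - \left(\left(-5520 + \frac{6072}{217}\right) - 41392\right) = 469796 - \left(- \frac{1191768}{217} - 41392\right) = 469796 - - \frac{10173832}{217} = 469796 + \frac{10173832}{217} = \frac{112119564}{217}$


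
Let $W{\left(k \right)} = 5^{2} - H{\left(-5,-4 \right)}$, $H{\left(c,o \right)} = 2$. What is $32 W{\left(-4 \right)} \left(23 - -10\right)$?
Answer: $24288$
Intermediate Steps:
$W{\left(k \right)} = 23$ ($W{\left(k \right)} = 5^{2} - 2 = 25 - 2 = 23$)
$32 W{\left(-4 \right)} \left(23 - -10\right) = 32 \cdot 23 \left(23 - -10\right) = 736 \left(23 + 10\right) = 736 \cdot 33 = 24288$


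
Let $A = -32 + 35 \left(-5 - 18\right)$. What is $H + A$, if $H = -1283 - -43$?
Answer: $-2077$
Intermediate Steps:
$H = -1240$ ($H = -1283 + 43 = -1240$)
$A = -837$ ($A = -32 + 35 \left(-5 - 18\right) = -32 + 35 \left(-23\right) = -32 - 805 = -837$)
$H + A = -1240 - 837 = -2077$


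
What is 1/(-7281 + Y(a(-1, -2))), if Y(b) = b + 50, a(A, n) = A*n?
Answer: -1/7229 ≈ -0.00013833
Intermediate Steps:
Y(b) = 50 + b
1/(-7281 + Y(a(-1, -2))) = 1/(-7281 + (50 - 1*(-2))) = 1/(-7281 + (50 + 2)) = 1/(-7281 + 52) = 1/(-7229) = -1/7229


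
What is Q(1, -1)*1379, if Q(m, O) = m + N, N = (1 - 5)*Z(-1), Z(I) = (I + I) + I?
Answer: 17927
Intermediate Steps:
Z(I) = 3*I (Z(I) = 2*I + I = 3*I)
N = 12 (N = (1 - 5)*(3*(-1)) = -4*(-3) = 12)
Q(m, O) = 12 + m (Q(m, O) = m + 12 = 12 + m)
Q(1, -1)*1379 = (12 + 1)*1379 = 13*1379 = 17927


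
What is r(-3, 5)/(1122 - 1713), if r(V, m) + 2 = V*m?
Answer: 17/591 ≈ 0.028765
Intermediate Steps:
r(V, m) = -2 + V*m
r(-3, 5)/(1122 - 1713) = (-2 - 3*5)/(1122 - 1713) = (-2 - 15)/(-591) = -1/591*(-17) = 17/591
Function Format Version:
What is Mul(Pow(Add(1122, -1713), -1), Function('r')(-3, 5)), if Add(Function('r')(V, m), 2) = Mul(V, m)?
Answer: Rational(17, 591) ≈ 0.028765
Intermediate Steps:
Function('r')(V, m) = Add(-2, Mul(V, m))
Mul(Pow(Add(1122, -1713), -1), Function('r')(-3, 5)) = Mul(Pow(Add(1122, -1713), -1), Add(-2, Mul(-3, 5))) = Mul(Pow(-591, -1), Add(-2, -15)) = Mul(Rational(-1, 591), -17) = Rational(17, 591)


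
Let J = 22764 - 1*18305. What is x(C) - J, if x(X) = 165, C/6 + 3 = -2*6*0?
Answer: -4294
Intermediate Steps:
C = -18 (C = -18 + 6*(-2*6*0) = -18 + 6*(-12*0) = -18 + 6*0 = -18 + 0 = -18)
J = 4459 (J = 22764 - 18305 = 4459)
x(C) - J = 165 - 1*4459 = 165 - 4459 = -4294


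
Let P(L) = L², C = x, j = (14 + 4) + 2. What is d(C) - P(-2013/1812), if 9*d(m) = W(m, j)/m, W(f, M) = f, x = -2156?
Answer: -3687353/3283344 ≈ -1.1230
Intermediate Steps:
j = 20 (j = 18 + 2 = 20)
C = -2156
d(m) = ⅑ (d(m) = (m/m)/9 = (⅑)*1 = ⅑)
d(C) - P(-2013/1812) = ⅑ - (-2013/1812)² = ⅑ - (-2013*1/1812)² = ⅑ - (-671/604)² = ⅑ - 1*450241/364816 = ⅑ - 450241/364816 = -3687353/3283344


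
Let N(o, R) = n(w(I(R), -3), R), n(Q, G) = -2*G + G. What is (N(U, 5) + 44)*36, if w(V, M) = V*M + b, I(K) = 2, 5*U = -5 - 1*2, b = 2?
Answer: 1404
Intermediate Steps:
U = -7/5 (U = (-5 - 1*2)/5 = (-5 - 2)/5 = (⅕)*(-7) = -7/5 ≈ -1.4000)
w(V, M) = 2 + M*V (w(V, M) = V*M + 2 = M*V + 2 = 2 + M*V)
n(Q, G) = -G
N(o, R) = -R
(N(U, 5) + 44)*36 = (-1*5 + 44)*36 = (-5 + 44)*36 = 39*36 = 1404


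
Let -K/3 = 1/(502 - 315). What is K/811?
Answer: -3/151657 ≈ -1.9781e-5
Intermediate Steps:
K = -3/187 (K = -3/(502 - 315) = -3/187 ≈ -0.016043)
K/811 = -3/187/811 = -3/187*1/811 = -3/151657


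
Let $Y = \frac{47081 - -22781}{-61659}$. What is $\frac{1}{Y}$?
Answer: $- \frac{4743}{5374} \approx -0.88258$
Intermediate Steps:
$Y = - \frac{5374}{4743}$ ($Y = \left(47081 + 22781\right) \left(- \frac{1}{61659}\right) = 69862 \left(- \frac{1}{61659}\right) = - \frac{5374}{4743} \approx -1.133$)
$\frac{1}{Y} = \frac{1}{- \frac{5374}{4743}} = - \frac{4743}{5374}$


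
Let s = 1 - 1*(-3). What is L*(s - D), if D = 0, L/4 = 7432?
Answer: 118912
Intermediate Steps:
L = 29728 (L = 4*7432 = 29728)
s = 4 (s = 1 + 3 = 4)
L*(s - D) = 29728*(4 - 1*0) = 29728*(4 + 0) = 29728*4 = 118912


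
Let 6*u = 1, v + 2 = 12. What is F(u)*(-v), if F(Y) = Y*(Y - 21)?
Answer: 625/18 ≈ 34.722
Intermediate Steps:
v = 10 (v = -2 + 12 = 10)
u = 1/6 (u = (1/6)*1 = 1/6 ≈ 0.16667)
F(Y) = Y*(-21 + Y)
F(u)*(-v) = ((-21 + 1/6)/6)*(-1*10) = ((1/6)*(-125/6))*(-10) = -125/36*(-10) = 625/18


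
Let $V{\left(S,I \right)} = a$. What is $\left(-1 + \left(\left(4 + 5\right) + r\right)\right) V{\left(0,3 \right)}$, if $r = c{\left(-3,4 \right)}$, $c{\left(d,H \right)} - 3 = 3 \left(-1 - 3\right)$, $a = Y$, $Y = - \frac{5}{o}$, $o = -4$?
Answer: $- \frac{5}{4} \approx -1.25$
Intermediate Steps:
$Y = \frac{5}{4}$ ($Y = - \frac{5}{-4} = \left(-5\right) \left(- \frac{1}{4}\right) = \frac{5}{4} \approx 1.25$)
$a = \frac{5}{4} \approx 1.25$
$c{\left(d,H \right)} = -9$ ($c{\left(d,H \right)} = 3 + 3 \left(-1 - 3\right) = 3 + 3 \left(-4\right) = 3 - 12 = -9$)
$r = -9$
$V{\left(S,I \right)} = \frac{5}{4}$
$\left(-1 + \left(\left(4 + 5\right) + r\right)\right) V{\left(0,3 \right)} = \left(-1 + \left(\left(4 + 5\right) - 9\right)\right) \frac{5}{4} = \left(-1 + \left(9 - 9\right)\right) \frac{5}{4} = \left(-1 + 0\right) \frac{5}{4} = \left(-1\right) \frac{5}{4} = - \frac{5}{4}$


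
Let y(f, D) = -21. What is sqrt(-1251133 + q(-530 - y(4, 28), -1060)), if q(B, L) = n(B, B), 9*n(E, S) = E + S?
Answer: I*sqrt(11261215)/3 ≈ 1118.6*I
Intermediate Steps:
n(E, S) = E/9 + S/9 (n(E, S) = (E + S)/9 = E/9 + S/9)
q(B, L) = 2*B/9 (q(B, L) = B/9 + B/9 = 2*B/9)
sqrt(-1251133 + q(-530 - y(4, 28), -1060)) = sqrt(-1251133 + 2*(-530 - 1*(-21))/9) = sqrt(-1251133 + 2*(-530 + 21)/9) = sqrt(-1251133 + (2/9)*(-509)) = sqrt(-1251133 - 1018/9) = sqrt(-11261215/9) = I*sqrt(11261215)/3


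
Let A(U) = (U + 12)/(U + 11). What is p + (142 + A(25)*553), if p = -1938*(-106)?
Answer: 7420981/36 ≈ 2.0614e+5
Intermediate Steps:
p = 205428
A(U) = (12 + U)/(11 + U)
p + (142 + A(25)*553) = 205428 + (142 + ((12 + 25)/(11 + 25))*553) = 205428 + (142 + (37/36)*553) = 205428 + (142 + 20461/36) = 205428 + 25573/36 = 7420981/36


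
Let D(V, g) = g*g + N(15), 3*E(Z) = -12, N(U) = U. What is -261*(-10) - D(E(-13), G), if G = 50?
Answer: 95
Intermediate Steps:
E(Z) = -4 (E(Z) = (⅓)*(-12) = -4)
D(V, g) = 15 + g² (D(V, g) = g*g + 15 = g² + 15 = 15 + g²)
-261*(-10) - D(E(-13), G) = -261*(-10) - (15 + 50²) = 2610 - (15 + 2500) = 2610 - 1*2515 = 2610 - 2515 = 95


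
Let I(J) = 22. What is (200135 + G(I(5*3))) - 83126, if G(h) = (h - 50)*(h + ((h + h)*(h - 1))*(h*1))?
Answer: -452791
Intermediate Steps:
G(h) = (-50 + h)*(h + 2*h²*(-1 + h)) (G(h) = (-50 + h)*(h + ((2*h)*(-1 + h))*h) = (-50 + h)*(h + (2*h*(-1 + h))*h) = (-50 + h)*(h + 2*h²*(-1 + h)))
(200135 + G(I(5*3))) - 83126 = (200135 + 22*(-50 - 102*22² + 2*22³ + 101*22)) - 83126 = (200135 + 22*(-50 - 102*484 + 2*10648 + 2222)) - 83126 = (200135 + 22*(-50 - 49368 + 21296 + 2222)) - 83126 = (200135 + 22*(-25900)) - 83126 = (200135 - 569800) - 83126 = -369665 - 83126 = -452791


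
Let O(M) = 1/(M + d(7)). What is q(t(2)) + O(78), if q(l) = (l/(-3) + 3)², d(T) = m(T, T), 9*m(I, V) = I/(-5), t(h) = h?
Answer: 172052/31527 ≈ 5.4573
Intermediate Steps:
m(I, V) = -I/45 (m(I, V) = (I/(-5))/9 = (I*(-⅕))/9 = (-I/5)/9 = -I/45)
d(T) = -T/45
q(l) = (3 - l/3)² (q(l) = (l*(-⅓) + 3)² = (-l/3 + 3)² = (3 - l/3)²)
O(M) = 1/(-7/45 + M) (O(M) = 1/(M - 1/45*7) = 1/(M - 7/45) = 1/(-7/45 + M))
q(t(2)) + O(78) = (-9 + 2)²/9 + 45/(-7 + 45*78) = (⅑)*(-7)² + 45/(-7 + 3510) = (⅑)*49 + 45/3503 = 49/9 + 45*(1/3503) = 49/9 + 45/3503 = 172052/31527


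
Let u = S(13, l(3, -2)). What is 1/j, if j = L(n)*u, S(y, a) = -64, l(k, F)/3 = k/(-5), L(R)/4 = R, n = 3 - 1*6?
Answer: 1/768 ≈ 0.0013021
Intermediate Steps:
n = -3 (n = 3 - 6 = -3)
L(R) = 4*R
l(k, F) = -3*k/5 (l(k, F) = 3*(k/(-5)) = 3*(k*(-1/5)) = 3*(-k/5) = -3*k/5)
u = -64
j = 768 (j = (4*(-3))*(-64) = -12*(-64) = 768)
1/j = 1/768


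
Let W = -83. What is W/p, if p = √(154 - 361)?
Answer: 83*I*√23/69 ≈ 5.7689*I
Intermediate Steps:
p = 3*I*√23 (p = √(-207) = 3*I*√23 ≈ 14.387*I)
W/p = -83*(-I*√23/69) = -(-83)*I*√23/69 = 83*I*√23/69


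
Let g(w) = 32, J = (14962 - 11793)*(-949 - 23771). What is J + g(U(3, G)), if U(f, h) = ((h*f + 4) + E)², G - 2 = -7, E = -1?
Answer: -78337648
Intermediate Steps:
G = -5 (G = 2 - 7 = -5)
U(f, h) = (3 + f*h)² (U(f, h) = ((h*f + 4) - 1)² = ((f*h + 4) - 1)² = ((4 + f*h) - 1)² = (3 + f*h)²)
J = -78337680 (J = 3169*(-24720) = -78337680)
J + g(U(3, G)) = -78337680 + 32 = -78337648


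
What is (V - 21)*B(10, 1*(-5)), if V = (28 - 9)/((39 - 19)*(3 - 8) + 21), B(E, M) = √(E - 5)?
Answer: -1678*√5/79 ≈ -47.495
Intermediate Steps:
B(E, M) = √(-5 + E)
V = -19/79 (V = 19/(20*(-5) + 21) = 19/(-100 + 21) = 19/(-79) = 19*(-1/79) = -19/79 ≈ -0.24051)
(V - 21)*B(10, 1*(-5)) = (-19/79 - 21)*√(-5 + 10) = -1678*√5/79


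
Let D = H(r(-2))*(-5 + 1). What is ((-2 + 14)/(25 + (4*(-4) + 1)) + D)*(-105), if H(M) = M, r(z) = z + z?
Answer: -1806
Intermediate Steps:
r(z) = 2*z
D = 16 (D = (2*(-2))*(-5 + 1) = -4*(-4) = 16)
((-2 + 14)/(25 + (4*(-4) + 1)) + D)*(-105) = ((-2 + 14)/(25 + (4*(-4) + 1)) + 16)*(-105) = (12/(25 + (-16 + 1)) + 16)*(-105) = (12/(25 - 15) + 16)*(-105) = (12/10 + 16)*(-105) = (12*(1/10) + 16)*(-105) = (6/5 + 16)*(-105) = (86/5)*(-105) = -1806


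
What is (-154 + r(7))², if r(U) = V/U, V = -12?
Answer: 1188100/49 ≈ 24247.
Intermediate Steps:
r(U) = -12/U
(-154 + r(7))² = (-154 - 12/7)² = (-1090/7)² = 1188100/49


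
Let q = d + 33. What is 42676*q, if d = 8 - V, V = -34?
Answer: 3200700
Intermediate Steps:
d = 42 (d = 8 - 1*(-34) = 8 + 34 = 42)
q = 75 (q = 42 + 33 = 75)
42676*q = 42676*75 = 3200700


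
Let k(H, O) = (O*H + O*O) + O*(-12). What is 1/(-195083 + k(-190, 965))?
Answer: 1/541212 ≈ 1.8477e-6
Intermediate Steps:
k(H, O) = O² - 12*O + H*O (k(H, O) = (H*O + O²) - 12*O = (O² + H*O) - 12*O = O² - 12*O + H*O)
1/(-195083 + k(-190, 965)) = 1/(-195083 + 965*(-12 - 190 + 965)) = 1/(-195083 + 965*763) = 1/(-195083 + 736295) = 1/541212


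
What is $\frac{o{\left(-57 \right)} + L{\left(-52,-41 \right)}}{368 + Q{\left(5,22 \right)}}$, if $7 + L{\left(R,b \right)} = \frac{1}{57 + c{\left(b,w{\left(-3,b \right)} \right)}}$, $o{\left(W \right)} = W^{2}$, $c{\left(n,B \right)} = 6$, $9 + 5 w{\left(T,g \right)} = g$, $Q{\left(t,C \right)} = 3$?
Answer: $\frac{204247}{23373} \approx 8.7386$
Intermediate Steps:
$w{\left(T,g \right)} = - \frac{9}{5} + \frac{g}{5}$
$L{\left(R,b \right)} = - \frac{440}{63}$ ($L{\left(R,b \right)} = -7 + \frac{1}{57 + 6} = -7 + \frac{1}{63} = - \frac{440}{63}$)
$\frac{o{\left(-57 \right)} + L{\left(-52,-41 \right)}}{368 + Q{\left(5,22 \right)}} = \frac{\left(-57\right)^{2} - \frac{440}{63}}{368 + 3} = \frac{3249 - \frac{440}{63}}{371} = \frac{204247}{63} \cdot \frac{1}{371} = \frac{204247}{23373}$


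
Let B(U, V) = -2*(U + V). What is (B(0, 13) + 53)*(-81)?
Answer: -2187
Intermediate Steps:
B(U, V) = -2*U - 2*V
(B(0, 13) + 53)*(-81) = ((-2*0 - 2*13) + 53)*(-81) = ((0 - 26) + 53)*(-81) = (-26 + 53)*(-81) = 27*(-81) = -2187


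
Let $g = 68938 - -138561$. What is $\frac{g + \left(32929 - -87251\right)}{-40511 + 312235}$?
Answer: $\frac{327679}{271724} \approx 1.2059$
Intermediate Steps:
$g = 207499$ ($g = 68938 + 138561 = 207499$)
$\frac{g + \left(32929 - -87251\right)}{-40511 + 312235} = \frac{207499 + \left(32929 - -87251\right)}{-40511 + 312235} = \frac{207499 + \left(32929 + 87251\right)}{271724} = \left(207499 + 120180\right) \frac{1}{271724} = 327679 \cdot \frac{1}{271724} = \frac{327679}{271724}$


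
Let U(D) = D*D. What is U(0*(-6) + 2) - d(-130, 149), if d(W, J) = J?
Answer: -145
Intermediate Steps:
U(D) = D**2
U(0*(-6) + 2) - d(-130, 149) = (0*(-6) + 2)**2 - 1*149 = (0 + 2)**2 - 149 = 2**2 - 149 = 4 - 149 = -145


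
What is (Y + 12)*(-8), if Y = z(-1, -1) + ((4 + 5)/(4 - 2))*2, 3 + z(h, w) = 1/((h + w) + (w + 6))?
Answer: -440/3 ≈ -146.67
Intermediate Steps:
z(h, w) = -3 + 1/(6 + h + 2*w) (z(h, w) = -3 + 1/((h + w) + (w + 6)) = -3 + 1/((h + w) + (6 + w)) = -3 + 1/(6 + h + 2*w))
Y = 19/3 (Y = (-17 - 6*(-1) - 3*(-1))/(6 - 1 + 2*(-1)) + ((4 + 5)/(4 - 2))*2 = (-17 + 6 + 3)/(6 - 1 - 2) + (9/2)*2 = -8/3 + (9*(½))*2 = (⅓)*(-8) + (9/2)*2 = -8/3 + 9 = 19/3 ≈ 6.3333)
(Y + 12)*(-8) = (19/3 + 12)*(-8) = (55/3)*(-8) = -440/3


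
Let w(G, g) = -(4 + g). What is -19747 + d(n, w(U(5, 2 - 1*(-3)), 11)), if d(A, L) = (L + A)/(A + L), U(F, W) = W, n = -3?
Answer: -19746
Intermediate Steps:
w(G, g) = -4 - g
d(A, L) = 1 (d(A, L) = (A + L)/(A + L) = 1)
-19747 + d(n, w(U(5, 2 - 1*(-3)), 11)) = -19747 + 1 = -19746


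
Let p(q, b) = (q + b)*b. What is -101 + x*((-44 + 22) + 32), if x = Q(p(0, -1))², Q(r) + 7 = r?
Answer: 259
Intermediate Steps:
p(q, b) = b*(b + q) (p(q, b) = (b + q)*b = b*(b + q))
Q(r) = -7 + r
x = 36 (x = (-7 - (-1 + 0))² = (-7 - 1*(-1))² = (-7 + 1)² = (-6)² = 36)
-101 + x*((-44 + 22) + 32) = -101 + 36*((-44 + 22) + 32) = -101 + 36*(-22 + 32) = -101 + 36*10 = -101 + 360 = 259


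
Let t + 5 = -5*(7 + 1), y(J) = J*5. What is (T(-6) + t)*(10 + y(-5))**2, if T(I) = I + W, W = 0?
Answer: -11475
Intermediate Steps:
y(J) = 5*J
t = -45 (t = -5 - 5*(7 + 1) = -5 - 5*8 = -5 - 40 = -45)
T(I) = I (T(I) = I + 0 = I)
(T(-6) + t)*(10 + y(-5))**2 = (-6 - 45)*(10 + 5*(-5))**2 = -51*(10 - 25)**2 = -51*(-15)**2 = -51*225 = -11475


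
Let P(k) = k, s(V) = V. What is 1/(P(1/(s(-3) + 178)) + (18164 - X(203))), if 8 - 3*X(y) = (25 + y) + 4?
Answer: 525/9575303 ≈ 5.4829e-5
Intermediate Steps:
X(y) = -7 - y/3 (X(y) = 8/3 - ((25 + y) + 4)/3 = 8/3 - (29 + y)/3 = 8/3 + (-29/3 - y/3) = -7 - y/3)
1/(P(1/(s(-3) + 178)) + (18164 - X(203))) = 1/(1/(-3 + 178) + (18164 - (-7 - ⅓*203))) = 1/(1/175 + (18164 - (-7 - 203/3))) = 1/(1/175 + (18164 - 1*(-224/3))) = 1/(1/175 + (18164 + 224/3)) = 1/(1/175 + 54716/3) = 1/(9575303/525) = 525/9575303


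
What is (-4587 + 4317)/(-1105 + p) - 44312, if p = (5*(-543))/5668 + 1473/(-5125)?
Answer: -1423331520842768/32120855839 ≈ -44312.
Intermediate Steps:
p = -22263339/29048500 (p = -2715*1/5668 + 1473*(-1/5125) = -2715/5668 - 1473/5125 = -22263339/29048500 ≈ -0.76642)
(-4587 + 4317)/(-1105 + p) - 44312 = (-4587 + 4317)/(-1105 - 22263339/29048500) - 44312 = -270/(-32120855839/29048500) - 44312 = -270*(-29048500/32120855839) - 44312 = 7843095000/32120855839 - 44312 = -1423331520842768/32120855839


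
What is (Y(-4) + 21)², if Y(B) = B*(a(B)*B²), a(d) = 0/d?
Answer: 441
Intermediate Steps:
a(d) = 0
Y(B) = 0 (Y(B) = B*(0*B²) = B*0 = 0)
(Y(-4) + 21)² = (0 + 21)² = 21² = 441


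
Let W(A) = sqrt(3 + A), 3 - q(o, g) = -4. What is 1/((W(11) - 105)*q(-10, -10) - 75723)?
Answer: -38229/2922912539 - 7*sqrt(14)/5845825078 ≈ -1.3084e-5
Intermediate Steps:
q(o, g) = 7 (q(o, g) = 3 - 1*(-4) = 3 + 4 = 7)
1/((W(11) - 105)*q(-10, -10) - 75723) = 1/((sqrt(3 + 11) - 105)*7 - 75723) = 1/((sqrt(14) - 105)*7 - 75723) = 1/((-105 + sqrt(14))*7 - 75723) = 1/((-735 + 7*sqrt(14)) - 75723) = 1/(-76458 + 7*sqrt(14))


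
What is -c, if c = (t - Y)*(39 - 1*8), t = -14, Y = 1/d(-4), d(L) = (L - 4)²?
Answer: 27807/64 ≈ 434.48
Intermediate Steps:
d(L) = (-4 + L)²
Y = 1/64 (Y = 1/((-4 - 4)²) = 1/((-8)²) = 1/64 ≈ 0.015625)
c = -27807/64 (c = (-14 - 1*1/64)*(39 - 1*8) = (-14 - 1/64)*(39 - 8) = -897/64*31 = -27807/64 ≈ -434.48)
-c = -1*(-27807/64) = 27807/64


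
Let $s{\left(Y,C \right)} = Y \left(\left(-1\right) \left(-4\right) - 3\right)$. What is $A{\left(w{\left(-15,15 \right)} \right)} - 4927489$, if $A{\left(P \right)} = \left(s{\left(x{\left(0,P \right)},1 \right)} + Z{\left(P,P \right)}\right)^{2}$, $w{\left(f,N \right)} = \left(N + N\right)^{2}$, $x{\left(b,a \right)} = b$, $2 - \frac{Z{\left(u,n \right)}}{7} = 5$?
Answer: $-4927048$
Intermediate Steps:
$Z{\left(u,n \right)} = -21$ ($Z{\left(u,n \right)} = 14 - 35 = -21$)
$w{\left(f,N \right)} = 4 N^{2}$ ($w{\left(f,N \right)} = \left(2 N\right)^{2} = 4 N^{2}$)
$s{\left(Y,C \right)} = Y$ ($s{\left(Y,C \right)} = Y \left(4 - 3\right) = Y 1 = Y$)
$A{\left(P \right)} = 441$ ($A{\left(P \right)} = \left(0 - 21\right)^{2} = \left(-21\right)^{2} = 441$)
$A{\left(w{\left(-15,15 \right)} \right)} - 4927489 = 441 - 4927489 = -4927048$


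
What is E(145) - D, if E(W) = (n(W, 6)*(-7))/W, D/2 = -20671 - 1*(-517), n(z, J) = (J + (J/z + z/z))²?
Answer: 122876679413/3048625 ≈ 40306.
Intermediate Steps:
n(z, J) = (1 + J + J/z)² (n(z, J) = (J + (J/z + 1))² = (J + (1 + J/z))² = (1 + J + J/z)²)
D = -40308 (D = 2*(-20671 - 1*(-517)) = 2*(-20671 + 517) = 2*(-20154) = -40308)
E(W) = -7*(6 + 7*W)²/W³ (E(W) = (((6 + W + 6*W)²/W²)*(-7))/W = (((6 + 7*W)²/W²)*(-7))/W = (-7*(6 + 7*W)²/W²)/W = -7*(6 + 7*W)²/W³)
E(145) - D = -7*(6 + 7*145)²/145³ - 1*(-40308) = -7*1/3048625*(6 + 1015)² + 40308 = -7*1/3048625*1021² + 40308 = -7*1/3048625*1042441 + 40308 = -7297087/3048625 + 40308 = 122876679413/3048625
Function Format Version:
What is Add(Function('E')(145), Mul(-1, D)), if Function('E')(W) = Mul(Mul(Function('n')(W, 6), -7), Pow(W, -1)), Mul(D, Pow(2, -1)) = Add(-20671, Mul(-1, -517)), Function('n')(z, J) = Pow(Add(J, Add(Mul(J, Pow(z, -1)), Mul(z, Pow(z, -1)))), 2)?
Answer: Rational(122876679413, 3048625) ≈ 40306.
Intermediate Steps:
Function('n')(z, J) = Pow(Add(1, J, Mul(J, Pow(z, -1))), 2) (Function('n')(z, J) = Pow(Add(J, Add(Mul(J, Pow(z, -1)), 1)), 2) = Pow(Add(J, Add(1, Mul(J, Pow(z, -1)))), 2) = Pow(Add(1, J, Mul(J, Pow(z, -1))), 2))
D = -40308 (D = Mul(2, Add(-20671, Mul(-1, -517))) = Mul(2, Add(-20671, 517)) = Mul(2, -20154) = -40308)
Function('E')(W) = Mul(-7, Pow(W, -3), Pow(Add(6, Mul(7, W)), 2)) (Function('E')(W) = Mul(Mul(Mul(Pow(W, -2), Pow(Add(6, W, Mul(6, W)), 2)), -7), Pow(W, -1)) = Mul(Mul(Mul(Pow(W, -2), Pow(Add(6, Mul(7, W)), 2)), -7), Pow(W, -1)) = Mul(Mul(-7, Pow(W, -2), Pow(Add(6, Mul(7, W)), 2)), Pow(W, -1)) = Mul(-7, Pow(W, -3), Pow(Add(6, Mul(7, W)), 2)))
Add(Function('E')(145), Mul(-1, D)) = Add(Mul(-7, Pow(145, -3), Pow(Add(6, Mul(7, 145)), 2)), Mul(-1, -40308)) = Add(Mul(-7, Rational(1, 3048625), Pow(Add(6, 1015), 2)), 40308) = Add(Mul(-7, Rational(1, 3048625), Pow(1021, 2)), 40308) = Add(Mul(-7, Rational(1, 3048625), 1042441), 40308) = Add(Rational(-7297087, 3048625), 40308) = Rational(122876679413, 3048625)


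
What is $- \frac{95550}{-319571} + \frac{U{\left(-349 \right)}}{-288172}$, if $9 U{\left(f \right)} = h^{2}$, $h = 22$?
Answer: $\frac{8844958537}{29600811711} \approx 0.29881$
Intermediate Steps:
$U{\left(f \right)} = \frac{484}{9}$ ($U{\left(f \right)} = \frac{22^{2}}{9} = \frac{1}{9} \cdot 484 = \frac{484}{9}$)
$- \frac{95550}{-319571} + \frac{U{\left(-349 \right)}}{-288172} = - \frac{95550}{-319571} + \frac{484}{9 \left(-288172\right)} = \left(-95550\right) \left(- \frac{1}{319571}\right) + \frac{484}{9} \left(- \frac{1}{288172}\right) = \frac{13650}{45653} - \frac{121}{648387} = \frac{8844958537}{29600811711}$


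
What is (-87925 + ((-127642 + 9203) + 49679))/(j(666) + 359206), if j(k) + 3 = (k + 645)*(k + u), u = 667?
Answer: -156685/2106766 ≈ -0.074372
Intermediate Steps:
j(k) = -3 + (645 + k)*(667 + k) (j(k) = -3 + (k + 645)*(k + 667) = -3 + (645 + k)*(667 + k))
(-87925 + ((-127642 + 9203) + 49679))/(j(666) + 359206) = (-87925 + ((-127642 + 9203) + 49679))/((430212 + 666² + 1312*666) + 359206) = (-87925 + (-118439 + 49679))/((430212 + 443556 + 873792) + 359206) = (-87925 - 68760)/(1747560 + 359206) = -156685/2106766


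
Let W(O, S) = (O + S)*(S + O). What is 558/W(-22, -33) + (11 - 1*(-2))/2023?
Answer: 1168159/6119575 ≈ 0.19089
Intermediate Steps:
W(O, S) = (O + S)² (W(O, S) = (O + S)*(O + S) = (O + S)²)
558/W(-22, -33) + (11 - 1*(-2))/2023 = 558/((-22 - 33)²) + (11 - 1*(-2))/2023 = 558/((-55)²) + (11 + 2)*(1/2023) = 558/3025 + 13*(1/2023) = 558*(1/3025) + 13/2023 = 558/3025 + 13/2023 = 1168159/6119575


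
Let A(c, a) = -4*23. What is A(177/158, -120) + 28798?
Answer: 28706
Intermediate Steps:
A(c, a) = -92
A(177/158, -120) + 28798 = -92 + 28798 = 28706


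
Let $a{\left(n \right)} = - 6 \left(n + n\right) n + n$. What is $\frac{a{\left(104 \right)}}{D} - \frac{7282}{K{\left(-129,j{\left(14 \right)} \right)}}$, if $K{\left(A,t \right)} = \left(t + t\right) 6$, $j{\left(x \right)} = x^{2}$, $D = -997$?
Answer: $\frac{148883011}{1172472} \approx 126.98$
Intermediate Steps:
$a{\left(n \right)} = n - 12 n^{2}$ ($a{\left(n \right)} = - 6 \cdot 2 n n + n = - 6 \cdot 2 n^{2} + n = - 12 n^{2} + n = n - 12 n^{2}$)
$K{\left(A,t \right)} = 12 t$ ($K{\left(A,t \right)} = 2 t 6 = 12 t$)
$\frac{a{\left(104 \right)}}{D} - \frac{7282}{K{\left(-129,j{\left(14 \right)} \right)}} = \frac{104 \left(1 - 1248\right)}{-997} - \frac{7282}{12 \cdot 14^{2}} = 104 \left(1 - 1248\right) \left(- \frac{1}{997}\right) - \frac{7282}{12 \cdot 196} = 104 \left(-1247\right) \left(- \frac{1}{997}\right) - \frac{7282}{2352} = \left(-129688\right) \left(- \frac{1}{997}\right) - \frac{3641}{1176} = \frac{129688}{997} - \frac{3641}{1176} = \frac{148883011}{1172472}$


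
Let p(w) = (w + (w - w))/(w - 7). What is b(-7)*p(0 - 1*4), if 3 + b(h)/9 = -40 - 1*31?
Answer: -2664/11 ≈ -242.18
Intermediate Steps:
p(w) = w/(-7 + w) (p(w) = (w + 0)/(-7 + w) = w/(-7 + w))
b(h) = -666 (b(h) = -27 + 9*(-40 - 1*31) = -27 + 9*(-40 - 31) = -27 + 9*(-71) = -27 - 639 = -666)
b(-7)*p(0 - 1*4) = -666*(0 - 1*4)/(-7 + (0 - 1*4)) = -666*(0 - 4)/(-7 + (0 - 4)) = -(-2664)/(-7 - 4) = -(-2664)/(-11) = -(-2664)*(-1)/11 = -666*4/11 = -2664/11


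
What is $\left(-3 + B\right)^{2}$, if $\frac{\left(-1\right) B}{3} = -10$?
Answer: $729$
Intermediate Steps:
$B = 30$ ($B = \left(-3\right) \left(-10\right) = 30$)
$\left(-3 + B\right)^{2} = \left(-3 + 30\right)^{2} = 27^{2} = 729$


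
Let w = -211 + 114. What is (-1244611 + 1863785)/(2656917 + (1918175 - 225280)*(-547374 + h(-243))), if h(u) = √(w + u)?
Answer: -573753903518088462/858669197881529509509469 - 2096393137460*I*√85/858669197881529509509469 ≈ -6.6819e-7 - 2.2509e-11*I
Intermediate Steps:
w = -97
h(u) = √(-97 + u)
(-1244611 + 1863785)/(2656917 + (1918175 - 225280)*(-547374 + h(-243))) = (-1244611 + 1863785)/(2656917 + (1918175 - 225280)*(-547374 + √(-97 - 243))) = 619174/(2656917 + 1692895*(-547374 + √(-340))) = 619174/(2656917 + 1692895*(-547374 + 2*I*√85)) = 619174/(2656917 + (-926646707730 + 3385790*I*√85)) = 619174/(-926644050813 + 3385790*I*√85)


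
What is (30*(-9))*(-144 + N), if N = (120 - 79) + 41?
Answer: 16740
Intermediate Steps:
N = 82 (N = 41 + 41 = 82)
(30*(-9))*(-144 + N) = (30*(-9))*(-144 + 82) = -270*(-62) = 16740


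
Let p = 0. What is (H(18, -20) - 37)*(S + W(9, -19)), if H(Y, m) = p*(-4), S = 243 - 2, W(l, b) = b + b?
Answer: -7511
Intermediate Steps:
W(l, b) = 2*b
S = 241
H(Y, m) = 0 (H(Y, m) = 0*(-4) = 0)
(H(18, -20) - 37)*(S + W(9, -19)) = (0 - 37)*(241 + 2*(-19)) = -37*(241 - 38) = -37*203 = -7511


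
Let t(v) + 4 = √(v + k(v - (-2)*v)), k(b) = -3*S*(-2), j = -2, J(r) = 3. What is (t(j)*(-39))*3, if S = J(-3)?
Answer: 0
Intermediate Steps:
S = 3
k(b) = 18 (k(b) = -3*3*(-2) = -9*(-2) = 18)
t(v) = -4 + √(18 + v) (t(v) = -4 + √(v + 18) = -4 + √(18 + v))
(t(j)*(-39))*3 = ((-4 + √(18 - 2))*(-39))*3 = ((-4 + √16)*(-39))*3 = ((-4 + 4)*(-39))*3 = (0*(-39))*3 = 0*3 = 0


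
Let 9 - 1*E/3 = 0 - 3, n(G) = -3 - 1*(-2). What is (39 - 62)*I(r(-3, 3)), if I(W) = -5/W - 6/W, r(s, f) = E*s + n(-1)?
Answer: -253/109 ≈ -2.3211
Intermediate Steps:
n(G) = -1 (n(G) = -3 + 2 = -1)
E = 36 (E = 27 - 3*(0 - 3) = 27 - 3*(-3) = 27 + 9 = 36)
r(s, f) = -1 + 36*s (r(s, f) = 36*s - 1 = -1 + 36*s)
I(W) = -11/W
(39 - 62)*I(r(-3, 3)) = (39 - 62)*(-11/(-1 + 36*(-3))) = -(-253)/(-1 - 108) = -(-253)/(-109) = -(-253)*(-1)/109 = -23*11/109 = -253/109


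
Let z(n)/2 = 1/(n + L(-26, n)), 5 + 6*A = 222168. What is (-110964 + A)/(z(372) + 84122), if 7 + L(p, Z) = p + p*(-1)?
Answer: -161921665/184227192 ≈ -0.87892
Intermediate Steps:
L(p, Z) = -7 (L(p, Z) = -7 + (p + p*(-1)) = -7 + (p - p) = -7 + 0 = -7)
A = 222163/6 (A = -⅚ + (⅙)*222168 = -⅚ + 37028 = 222163/6 ≈ 37027.)
z(n) = 2/(-7 + n) (z(n) = 2/(n - 7) = 2/(-7 + n))
(-110964 + A)/(z(372) + 84122) = (-110964 + 222163/6)/(2/(-7 + 372) + 84122) = -443621/(6*(2/365 + 84122)) = -443621/(6*30704532/365) = -443621/6*365/30704532 = -161921665/184227192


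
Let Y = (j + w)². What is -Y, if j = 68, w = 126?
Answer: -37636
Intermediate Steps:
Y = 37636 (Y = (68 + 126)² = 194² = 37636)
-Y = -1*37636 = -37636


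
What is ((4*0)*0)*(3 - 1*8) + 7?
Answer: 7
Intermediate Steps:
((4*0)*0)*(3 - 1*8) + 7 = (0*0)*(3 - 8) + 7 = 0*(-5) + 7 = 0 + 7 = 7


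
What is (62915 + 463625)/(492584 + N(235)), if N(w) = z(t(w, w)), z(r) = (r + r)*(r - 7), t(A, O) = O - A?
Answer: 131635/123146 ≈ 1.0689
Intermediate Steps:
z(r) = 2*r*(-7 + r) (z(r) = (2*r)*(-7 + r) = 2*r*(-7 + r))
N(w) = 0 (N(w) = 2*(w - w)*(-7 + (w - w)) = 2*0*(-7 + 0) = 2*0*(-7) = 0)
(62915 + 463625)/(492584 + N(235)) = (62915 + 463625)/(492584 + 0) = 526540/492584 = 526540*(1/492584) = 131635/123146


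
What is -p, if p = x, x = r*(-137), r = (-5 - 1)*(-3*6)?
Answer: 14796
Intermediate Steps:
r = 108 (r = -6*(-18) = 108)
x = -14796 (x = 108*(-137) = -14796)
p = -14796
-p = -1*(-14796) = 14796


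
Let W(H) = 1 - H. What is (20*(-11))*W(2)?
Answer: 220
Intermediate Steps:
(20*(-11))*W(2) = (20*(-11))*(1 - 1*2) = -220*(1 - 2) = -220*(-1) = 220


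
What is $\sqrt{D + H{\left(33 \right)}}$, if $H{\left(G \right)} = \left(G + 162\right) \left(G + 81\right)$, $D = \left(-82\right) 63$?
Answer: $6 \sqrt{474} \approx 130.63$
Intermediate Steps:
$D = -5166$
$H{\left(G \right)} = \left(81 + G\right) \left(162 + G\right)$ ($H{\left(G \right)} = \left(162 + G\right) \left(81 + G\right) = \left(81 + G\right) \left(162 + G\right)$)
$\sqrt{D + H{\left(33 \right)}} = \sqrt{-5166 + \left(13122 + 33^{2} + 243 \cdot 33\right)} = \sqrt{-5166 + \left(13122 + 1089 + 8019\right)} = \sqrt{-5166 + 22230} = \sqrt{17064} = 6 \sqrt{474}$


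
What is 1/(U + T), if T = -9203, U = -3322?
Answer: -1/12525 ≈ -7.9840e-5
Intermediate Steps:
1/(U + T) = 1/(-3322 - 9203) = 1/(-12525) = -1/12525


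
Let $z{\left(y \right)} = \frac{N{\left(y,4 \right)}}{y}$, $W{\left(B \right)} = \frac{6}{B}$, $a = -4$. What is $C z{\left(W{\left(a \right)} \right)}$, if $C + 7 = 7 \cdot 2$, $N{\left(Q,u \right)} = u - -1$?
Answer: $- \frac{70}{3} \approx -23.333$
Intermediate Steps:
$N{\left(Q,u \right)} = 1 + u$ ($N{\left(Q,u \right)} = u + 1 = 1 + u$)
$z{\left(y \right)} = \frac{5}{y}$ ($z{\left(y \right)} = \frac{1 + 4}{y} = \frac{5}{y}$)
$C = 7$ ($C = -7 + 7 \cdot 2 = -7 + 14 = 7$)
$C z{\left(W{\left(a \right)} \right)} = 7 \frac{5}{6 \frac{1}{-4}} = 7 \frac{5}{6 \left(- \frac{1}{4}\right)} = 7 \frac{5}{- \frac{3}{2}} = 7 \cdot 5 \left(- \frac{2}{3}\right) = 7 \left(- \frac{10}{3}\right) = - \frac{70}{3}$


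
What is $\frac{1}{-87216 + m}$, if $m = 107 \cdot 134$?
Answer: $- \frac{1}{72878} \approx -1.3722 \cdot 10^{-5}$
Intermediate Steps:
$m = 14338$
$\frac{1}{-87216 + m} = \frac{1}{-87216 + 14338} = \frac{1}{-72878} = - \frac{1}{72878}$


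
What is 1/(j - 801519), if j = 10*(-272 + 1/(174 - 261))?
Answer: -87/69968803 ≈ -1.2434e-6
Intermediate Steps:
j = -236650/87 (j = 10*(-272 + 1/(-87)) = 10*(-272 - 1/87) = 10*(-23665/87) = -236650/87 ≈ -2720.1)
1/(j - 801519) = 1/(-236650/87 - 801519) = 1/(-69968803/87) = -87/69968803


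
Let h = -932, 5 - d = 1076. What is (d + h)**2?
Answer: 4012009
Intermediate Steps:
d = -1071 (d = 5 - 1*1076 = 5 - 1076 = -1071)
(d + h)**2 = (-1071 - 932)**2 = (-2003)**2 = 4012009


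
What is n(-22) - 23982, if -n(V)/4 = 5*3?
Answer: -24042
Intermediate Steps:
n(V) = -60 (n(V) = -20*3 = -4*15 = -60)
n(-22) - 23982 = -60 - 23982 = -24042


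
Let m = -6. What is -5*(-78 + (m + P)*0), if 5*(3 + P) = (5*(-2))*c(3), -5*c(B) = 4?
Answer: 390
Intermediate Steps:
c(B) = -⅘ (c(B) = -⅕*4 = -⅘)
P = -7/5 (P = -3 + ((5*(-2))*(-⅘))/5 = -3 + (-10*(-⅘))/5 = -3 + (⅕)*8 = -3 + 8/5 = -7/5 ≈ -1.4000)
-5*(-78 + (m + P)*0) = -5*(-78 + (-6 - 7/5)*0) = -5*(-78 - 37/5*0) = -5*(-78 + 0) = -5*(-78) = 390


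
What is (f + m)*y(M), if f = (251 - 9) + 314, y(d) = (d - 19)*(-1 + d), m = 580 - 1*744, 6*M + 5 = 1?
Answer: 115640/9 ≈ 12849.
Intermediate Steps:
M = -2/3 (M = -5/6 + (1/6)*1 = -5/6 + 1/6 = -2/3 ≈ -0.66667)
m = -164 (m = 580 - 744 = -164)
y(d) = (-1 + d)*(-19 + d) (y(d) = (-19 + d)*(-1 + d) = (-1 + d)*(-19 + d))
f = 556 (f = 242 + 314 = 556)
(f + m)*y(M) = (556 - 164)*(19 + (-2/3)**2 - 20*(-2/3)) = 392*(19 + 4/9 + 40/3) = 392*(295/9) = 115640/9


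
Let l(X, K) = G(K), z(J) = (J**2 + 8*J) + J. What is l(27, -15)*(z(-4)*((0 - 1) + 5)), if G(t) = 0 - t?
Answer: -1200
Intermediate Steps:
G(t) = -t
z(J) = J**2 + 9*J
l(X, K) = -K
l(27, -15)*(z(-4)*((0 - 1) + 5)) = (-1*(-15))*((-4*(9 - 4))*((0 - 1) + 5)) = 15*((-4*5)*(-1 + 5)) = 15*(-20*4) = 15*(-80) = -1200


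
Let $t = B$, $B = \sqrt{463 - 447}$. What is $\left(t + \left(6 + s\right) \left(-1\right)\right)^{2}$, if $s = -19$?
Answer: $289$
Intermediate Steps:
$B = 4$ ($B = \sqrt{16} = 4$)
$t = 4$
$\left(t + \left(6 + s\right) \left(-1\right)\right)^{2} = \left(4 + \left(6 - 19\right) \left(-1\right)\right)^{2} = \left(4 - -13\right)^{2} = \left(4 + 13\right)^{2} = 17^{2} = 289$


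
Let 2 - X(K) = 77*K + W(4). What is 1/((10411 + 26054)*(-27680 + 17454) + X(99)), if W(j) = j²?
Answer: -1/372898727 ≈ -2.6817e-9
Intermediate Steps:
X(K) = -14 - 77*K (X(K) = 2 - (77*K + 4²) = 2 - (77*K + 16) = 2 - (16 + 77*K) = 2 + (-16 - 77*K) = -14 - 77*K)
1/((10411 + 26054)*(-27680 + 17454) + X(99)) = 1/((10411 + 26054)*(-27680 + 17454) + (-14 - 77*99)) = 1/(36465*(-10226) + (-14 - 7623)) = 1/(-372891090 - 7637) = 1/(-372898727) = -1/372898727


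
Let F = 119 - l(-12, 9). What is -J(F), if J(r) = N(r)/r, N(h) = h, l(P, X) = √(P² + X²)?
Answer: -1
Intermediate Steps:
F = 104 (F = 119 - √((-12)² + 9²) = 119 - √(144 + 81) = 119 - √225 = 119 - 1*15 = 119 - 15 = 104)
J(r) = 1 (J(r) = r/r = 1)
-J(F) = -1*1 = -1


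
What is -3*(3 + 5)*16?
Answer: -384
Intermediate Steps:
-3*(3 + 5)*16 = -3*8*16 = -24*16 = -384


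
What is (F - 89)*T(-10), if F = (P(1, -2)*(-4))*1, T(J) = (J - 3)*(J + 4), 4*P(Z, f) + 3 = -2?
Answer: -6552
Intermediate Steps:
P(Z, f) = -5/4 (P(Z, f) = -¾ + (¼)*(-2) = -¾ - ½ = -5/4)
T(J) = (-3 + J)*(4 + J)
F = 5 (F = -5/4*(-4)*1 = 5*1 = 5)
(F - 89)*T(-10) = (5 - 89)*(-12 - 10 + (-10)²) = -84*(-12 - 10 + 100) = -84*78 = -6552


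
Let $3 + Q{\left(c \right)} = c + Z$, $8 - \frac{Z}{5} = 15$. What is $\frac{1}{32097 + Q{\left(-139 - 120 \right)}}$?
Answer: $\frac{1}{31800} \approx 3.1447 \cdot 10^{-5}$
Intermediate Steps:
$Z = -35$ ($Z = 40 - 75 = -35$)
$Q{\left(c \right)} = -38 + c$ ($Q{\left(c \right)} = -3 + \left(c - 35\right) = -3 + \left(-35 + c\right) = -38 + c$)
$\frac{1}{32097 + Q{\left(-139 - 120 \right)}} = \frac{1}{32097 - 297} = \frac{1}{31800}$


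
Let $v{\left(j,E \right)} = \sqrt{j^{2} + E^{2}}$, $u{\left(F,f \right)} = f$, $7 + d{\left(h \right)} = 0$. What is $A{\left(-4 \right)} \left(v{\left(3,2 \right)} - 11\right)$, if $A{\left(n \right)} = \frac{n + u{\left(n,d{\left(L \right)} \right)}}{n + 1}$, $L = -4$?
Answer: $- \frac{121}{3} + \frac{11 \sqrt{13}}{3} \approx -27.113$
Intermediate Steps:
$d{\left(h \right)} = -7$ ($d{\left(h \right)} = -7 + 0 = -7$)
$A{\left(n \right)} = \frac{-7 + n}{1 + n}$ ($A{\left(n \right)} = \frac{n - 7}{n + 1} = \frac{-7 + n}{1 + n}$)
$v{\left(j,E \right)} = \sqrt{E^{2} + j^{2}}$
$A{\left(-4 \right)} \left(v{\left(3,2 \right)} - 11\right) = \frac{-7 - 4}{1 - 4} \left(\sqrt{2^{2} + 3^{2}} - 11\right) = \frac{1}{-3} \left(-11\right) \left(\sqrt{4 + 9} - 11\right) = \left(- \frac{1}{3}\right) \left(-11\right) \left(\sqrt{13} - 11\right) = \frac{11 \left(-11 + \sqrt{13}\right)}{3} = - \frac{121}{3} + \frac{11 \sqrt{13}}{3}$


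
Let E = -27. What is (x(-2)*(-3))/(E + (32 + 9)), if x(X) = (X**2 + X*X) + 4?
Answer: -18/7 ≈ -2.5714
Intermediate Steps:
x(X) = 4 + 2*X**2 (x(X) = (X**2 + X**2) + 4 = 2*X**2 + 4 = 4 + 2*X**2)
(x(-2)*(-3))/(E + (32 + 9)) = ((4 + 2*(-2)**2)*(-3))/(-27 + (32 + 9)) = ((4 + 2*4)*(-3))/(-27 + 41) = ((4 + 8)*(-3))/14 = (12*(-3))*(1/14) = -36*1/14 = -18/7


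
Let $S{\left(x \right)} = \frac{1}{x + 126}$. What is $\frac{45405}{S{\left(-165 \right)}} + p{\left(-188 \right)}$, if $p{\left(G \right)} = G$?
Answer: $-1770983$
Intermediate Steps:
$S{\left(x \right)} = \frac{1}{126 + x}$
$\frac{45405}{S{\left(-165 \right)}} + p{\left(-188 \right)} = \frac{45405}{\frac{1}{126 - 165}} - 188 = \frac{45405}{\frac{1}{-39}} - 188 = \frac{45405}{- \frac{1}{39}} - 188 = 45405 \left(-39\right) - 188 = -1770795 - 188 = -1770983$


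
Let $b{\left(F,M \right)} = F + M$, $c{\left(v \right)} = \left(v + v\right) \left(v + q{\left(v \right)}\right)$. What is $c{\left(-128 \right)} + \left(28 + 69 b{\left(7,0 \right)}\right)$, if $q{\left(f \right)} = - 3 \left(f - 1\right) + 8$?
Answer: $-67841$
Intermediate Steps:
$q{\left(f \right)} = 11 - 3 f$ ($q{\left(f \right)} = - 3 \left(-1 + f\right) + 8 = \left(3 - 3 f\right) + 8 = 11 - 3 f$)
$c{\left(v \right)} = 2 v \left(11 - 2 v\right)$ ($c{\left(v \right)} = \left(v + v\right) \left(v - \left(-11 + 3 v\right)\right) = 2 v \left(11 - 2 v\right)$)
$c{\left(-128 \right)} + \left(28 + 69 b{\left(7,0 \right)}\right) = 2 \left(-128\right) \left(11 - -256\right) + \left(28 + 69 \left(7 + 0\right)\right) = 2 \left(-128\right) \left(11 + 256\right) + \left(28 + 69 \cdot 7\right) = 2 \left(-128\right) 267 + \left(28 + 483\right) = -68352 + 511 = -67841$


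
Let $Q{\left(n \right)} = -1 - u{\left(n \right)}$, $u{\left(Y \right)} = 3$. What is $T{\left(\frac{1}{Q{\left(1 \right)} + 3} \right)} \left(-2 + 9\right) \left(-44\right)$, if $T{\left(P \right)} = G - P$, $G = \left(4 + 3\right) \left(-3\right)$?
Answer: $6160$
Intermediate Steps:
$Q{\left(n \right)} = -4$ ($Q{\left(n \right)} = -1 - 3 = -4$)
$G = -21$ ($G = 7 \left(-3\right) = -21$)
$T{\left(P \right)} = -21 - P$
$T{\left(\frac{1}{Q{\left(1 \right)} + 3} \right)} \left(-2 + 9\right) \left(-44\right) = \left(-21 - \frac{1}{-4 + 3}\right) \left(-2 + 9\right) \left(-44\right) = \left(-21 - \frac{1}{-1}\right) 7 \left(-44\right) = \left(-21 - -1\right) 7 \left(-44\right) = \left(-21 + 1\right) 7 \left(-44\right) = \left(-20\right) 7 \left(-44\right) = \left(-140\right) \left(-44\right) = 6160$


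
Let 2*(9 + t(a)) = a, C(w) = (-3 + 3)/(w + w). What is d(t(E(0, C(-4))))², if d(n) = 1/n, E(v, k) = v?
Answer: 1/81 ≈ 0.012346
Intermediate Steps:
C(w) = 0 (C(w) = 0/((2*w)) = 0*(1/(2*w)) = 0)
t(a) = -9 + a/2
d(t(E(0, C(-4))))² = (1/(-9 + (½)*0))² = (1/(-9 + 0))² = (1/(-9))² = (-⅑)² = 1/81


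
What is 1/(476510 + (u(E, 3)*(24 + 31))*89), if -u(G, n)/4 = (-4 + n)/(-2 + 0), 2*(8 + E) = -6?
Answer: 1/466720 ≈ 2.1426e-6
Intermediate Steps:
E = -11 (E = -8 + (½)*(-6) = -8 - 3 = -11)
u(G, n) = -8 + 2*n (u(G, n) = -4*(-4 + n)/(-2 + 0) = -4*(-4 + n)/(-2) = -4*(-4 + n)*(-1)/2 = -4*(2 - n/2) = -8 + 2*n)
1/(476510 + (u(E, 3)*(24 + 31))*89) = 1/(476510 + ((-8 + 2*3)*(24 + 31))*89) = 1/(476510 + ((-8 + 6)*55)*89) = 1/(476510 - 2*55*89) = 1/(476510 - 110*89) = 1/(476510 - 9790) = 1/466720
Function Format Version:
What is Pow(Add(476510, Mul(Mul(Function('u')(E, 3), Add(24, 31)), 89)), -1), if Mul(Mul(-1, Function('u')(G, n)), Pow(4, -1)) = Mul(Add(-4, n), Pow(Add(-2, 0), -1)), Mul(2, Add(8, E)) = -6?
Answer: Rational(1, 466720) ≈ 2.1426e-6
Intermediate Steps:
E = -11 (E = Add(-8, Mul(Rational(1, 2), -6)) = Add(-8, -3) = -11)
Function('u')(G, n) = Add(-8, Mul(2, n)) (Function('u')(G, n) = Mul(-4, Mul(Add(-4, n), Pow(Add(-2, 0), -1))) = Mul(-4, Mul(Add(-4, n), Pow(-2, -1))) = Mul(-4, Mul(Add(-4, n), Rational(-1, 2))) = Mul(-4, Add(2, Mul(Rational(-1, 2), n))) = Add(-8, Mul(2, n)))
Pow(Add(476510, Mul(Mul(Function('u')(E, 3), Add(24, 31)), 89)), -1) = Pow(Add(476510, Mul(Mul(Add(-8, Mul(2, 3)), Add(24, 31)), 89)), -1) = Pow(Add(476510, Mul(Mul(Add(-8, 6), 55), 89)), -1) = Pow(Add(476510, Mul(Mul(-2, 55), 89)), -1) = Pow(Add(476510, Mul(-110, 89)), -1) = Pow(Add(476510, -9790), -1) = Pow(466720, -1) = Rational(1, 466720)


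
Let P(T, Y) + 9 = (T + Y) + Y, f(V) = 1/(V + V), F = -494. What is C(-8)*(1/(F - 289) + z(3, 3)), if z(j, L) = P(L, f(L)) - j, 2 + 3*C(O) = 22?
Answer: -135740/2349 ≈ -57.786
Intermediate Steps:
C(O) = 20/3 (C(O) = -⅔ + (⅓)*22 = -⅔ + 22/3 = 20/3)
f(V) = 1/(2*V)
P(T, Y) = -9 + T + 2*Y (P(T, Y) = -9 + ((T + Y) + Y) = -9 + (T + 2*Y) = -9 + T + 2*Y)
z(j, L) = -9 + L + 1/L - j (z(j, L) = (-9 + L + 2*(1/(2*L))) - j = (-9 + L + 1/L) - j = -9 + L + 1/L - j)
C(-8)*(1/(F - 289) + z(3, 3)) = 20*(1/(-494 - 289) + (-9 + 3 + 1/3 - 1*3))/3 = 20*(1/(-783) + (-9 + 3 + ⅓ - 3))/3 = 20*(-1/783 - 26/3)/3 = (20/3)*(-6787/783) = -135740/2349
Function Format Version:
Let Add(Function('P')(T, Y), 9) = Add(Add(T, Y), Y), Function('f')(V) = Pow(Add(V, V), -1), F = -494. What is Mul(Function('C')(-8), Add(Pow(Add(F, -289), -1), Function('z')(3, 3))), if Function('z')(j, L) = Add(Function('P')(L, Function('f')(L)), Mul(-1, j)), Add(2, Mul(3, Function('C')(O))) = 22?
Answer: Rational(-135740, 2349) ≈ -57.786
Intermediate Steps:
Function('C')(O) = Rational(20, 3) (Function('C')(O) = Add(Rational(-2, 3), Mul(Rational(1, 3), 22)) = Add(Rational(-2, 3), Rational(22, 3)) = Rational(20, 3))
Function('f')(V) = Mul(Rational(1, 2), Pow(V, -1)) (Function('f')(V) = Pow(Mul(2, V), -1) = Mul(Rational(1, 2), Pow(V, -1)))
Function('P')(T, Y) = Add(-9, T, Mul(2, Y)) (Function('P')(T, Y) = Add(-9, Add(Add(T, Y), Y)) = Add(-9, Add(T, Mul(2, Y))) = Add(-9, T, Mul(2, Y)))
Function('z')(j, L) = Add(-9, L, Pow(L, -1), Mul(-1, j)) (Function('z')(j, L) = Add(Add(-9, L, Mul(2, Mul(Rational(1, 2), Pow(L, -1)))), Mul(-1, j)) = Add(Add(-9, L, Pow(L, -1)), Mul(-1, j)) = Add(-9, L, Pow(L, -1), Mul(-1, j)))
Mul(Function('C')(-8), Add(Pow(Add(F, -289), -1), Function('z')(3, 3))) = Mul(Rational(20, 3), Add(Pow(Add(-494, -289), -1), Add(-9, 3, Pow(3, -1), Mul(-1, 3)))) = Mul(Rational(20, 3), Add(Pow(-783, -1), Add(-9, 3, Rational(1, 3), -3))) = Mul(Rational(20, 3), Add(Rational(-1, 783), Rational(-26, 3))) = Mul(Rational(20, 3), Rational(-6787, 783)) = Rational(-135740, 2349)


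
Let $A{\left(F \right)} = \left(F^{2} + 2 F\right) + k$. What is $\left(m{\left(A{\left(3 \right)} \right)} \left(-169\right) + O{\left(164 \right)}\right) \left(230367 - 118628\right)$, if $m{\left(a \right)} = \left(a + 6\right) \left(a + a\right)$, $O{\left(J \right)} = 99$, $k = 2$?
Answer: $-14756140601$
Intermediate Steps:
$A{\left(F \right)} = 2 + F^{2} + 2 F$ ($A{\left(F \right)} = \left(F^{2} + 2 F\right) + 2 = 2 + F^{2} + 2 F$)
$m{\left(a \right)} = 2 a \left(6 + a\right)$ ($m{\left(a \right)} = \left(6 + a\right) 2 a = 2 a \left(6 + a\right)$)
$\left(m{\left(A{\left(3 \right)} \right)} \left(-169\right) + O{\left(164 \right)}\right) \left(230367 - 118628\right) = \left(2 \left(2 + 3^{2} + 2 \cdot 3\right) \left(6 + \left(2 + 3^{2} + 2 \cdot 3\right)\right) \left(-169\right) + 99\right) \left(230367 - 118628\right) = \left(2 \left(2 + 9 + 6\right) \left(6 + \left(2 + 9 + 6\right)\right) \left(-169\right) + 99\right) 111739 = \left(2 \cdot 17 \left(6 + 17\right) \left(-169\right) + 99\right) 111739 = \left(2 \cdot 17 \cdot 23 \left(-169\right) + 99\right) 111739 = \left(782 \left(-169\right) + 99\right) 111739 = \left(-132158 + 99\right) 111739 = \left(-132059\right) 111739 = -14756140601$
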